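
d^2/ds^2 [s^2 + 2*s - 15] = 2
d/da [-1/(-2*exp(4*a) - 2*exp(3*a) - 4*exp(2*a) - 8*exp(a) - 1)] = (-8*exp(3*a) - 6*exp(2*a) - 8*exp(a) - 8)*exp(a)/(2*exp(4*a) + 2*exp(3*a) + 4*exp(2*a) + 8*exp(a) + 1)^2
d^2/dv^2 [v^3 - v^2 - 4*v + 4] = 6*v - 2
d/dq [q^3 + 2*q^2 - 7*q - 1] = 3*q^2 + 4*q - 7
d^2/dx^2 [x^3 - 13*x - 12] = 6*x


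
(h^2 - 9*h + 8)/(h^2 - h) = (h - 8)/h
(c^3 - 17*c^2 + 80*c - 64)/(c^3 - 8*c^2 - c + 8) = (c - 8)/(c + 1)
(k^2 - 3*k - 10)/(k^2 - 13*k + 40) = (k + 2)/(k - 8)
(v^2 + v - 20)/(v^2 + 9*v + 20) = (v - 4)/(v + 4)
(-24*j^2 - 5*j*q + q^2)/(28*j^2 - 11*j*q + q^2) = (-24*j^2 - 5*j*q + q^2)/(28*j^2 - 11*j*q + q^2)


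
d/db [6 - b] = -1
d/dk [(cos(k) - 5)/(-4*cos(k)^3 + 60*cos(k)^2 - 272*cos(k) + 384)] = (-303*cos(k)/2 + 15*cos(2*k) - cos(3*k)/2 + 259)*sin(k)/(4*(cos(k)^3 - 15*cos(k)^2 + 68*cos(k) - 96)^2)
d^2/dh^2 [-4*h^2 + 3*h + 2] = -8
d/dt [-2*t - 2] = -2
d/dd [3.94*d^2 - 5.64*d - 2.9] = 7.88*d - 5.64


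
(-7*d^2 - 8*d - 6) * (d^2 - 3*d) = -7*d^4 + 13*d^3 + 18*d^2 + 18*d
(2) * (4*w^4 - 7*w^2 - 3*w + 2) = 8*w^4 - 14*w^2 - 6*w + 4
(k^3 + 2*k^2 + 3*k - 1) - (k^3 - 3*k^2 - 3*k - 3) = 5*k^2 + 6*k + 2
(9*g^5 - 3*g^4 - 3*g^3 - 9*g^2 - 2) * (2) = 18*g^5 - 6*g^4 - 6*g^3 - 18*g^2 - 4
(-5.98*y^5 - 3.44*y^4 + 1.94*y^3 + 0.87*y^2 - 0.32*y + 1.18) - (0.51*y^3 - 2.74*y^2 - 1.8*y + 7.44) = -5.98*y^5 - 3.44*y^4 + 1.43*y^3 + 3.61*y^2 + 1.48*y - 6.26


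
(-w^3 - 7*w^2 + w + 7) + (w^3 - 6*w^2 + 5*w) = -13*w^2 + 6*w + 7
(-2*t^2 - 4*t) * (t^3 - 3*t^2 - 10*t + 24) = -2*t^5 + 2*t^4 + 32*t^3 - 8*t^2 - 96*t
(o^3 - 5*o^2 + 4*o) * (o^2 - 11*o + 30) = o^5 - 16*o^4 + 89*o^3 - 194*o^2 + 120*o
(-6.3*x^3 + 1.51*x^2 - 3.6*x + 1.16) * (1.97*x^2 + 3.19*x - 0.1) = -12.411*x^5 - 17.1223*x^4 - 1.6451*x^3 - 9.3498*x^2 + 4.0604*x - 0.116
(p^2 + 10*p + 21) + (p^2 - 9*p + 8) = 2*p^2 + p + 29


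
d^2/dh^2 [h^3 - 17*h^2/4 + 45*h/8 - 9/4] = 6*h - 17/2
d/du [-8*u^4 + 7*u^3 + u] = -32*u^3 + 21*u^2 + 1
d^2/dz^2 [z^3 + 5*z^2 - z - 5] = 6*z + 10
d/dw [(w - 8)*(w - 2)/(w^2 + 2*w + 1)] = 6*(2*w - 7)/(w^3 + 3*w^2 + 3*w + 1)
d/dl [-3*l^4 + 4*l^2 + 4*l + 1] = -12*l^3 + 8*l + 4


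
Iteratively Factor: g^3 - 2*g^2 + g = (g)*(g^2 - 2*g + 1) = g*(g - 1)*(g - 1)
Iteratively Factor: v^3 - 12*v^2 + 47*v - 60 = (v - 3)*(v^2 - 9*v + 20) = (v - 4)*(v - 3)*(v - 5)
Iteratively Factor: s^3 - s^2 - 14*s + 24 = (s - 2)*(s^2 + s - 12) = (s - 3)*(s - 2)*(s + 4)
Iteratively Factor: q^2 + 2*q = (q + 2)*(q)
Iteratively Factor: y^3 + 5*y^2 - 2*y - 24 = (y + 3)*(y^2 + 2*y - 8) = (y + 3)*(y + 4)*(y - 2)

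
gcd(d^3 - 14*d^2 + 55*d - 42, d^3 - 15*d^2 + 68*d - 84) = d^2 - 13*d + 42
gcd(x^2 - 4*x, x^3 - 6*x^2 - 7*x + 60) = x - 4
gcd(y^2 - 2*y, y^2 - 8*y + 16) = 1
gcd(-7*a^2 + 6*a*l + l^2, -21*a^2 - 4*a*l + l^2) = 1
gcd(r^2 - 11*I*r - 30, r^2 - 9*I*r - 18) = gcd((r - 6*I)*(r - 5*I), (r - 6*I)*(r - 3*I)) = r - 6*I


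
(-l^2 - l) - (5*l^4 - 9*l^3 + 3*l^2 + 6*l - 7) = -5*l^4 + 9*l^3 - 4*l^2 - 7*l + 7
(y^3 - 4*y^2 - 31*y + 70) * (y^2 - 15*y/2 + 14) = y^5 - 23*y^4/2 + 13*y^3 + 493*y^2/2 - 959*y + 980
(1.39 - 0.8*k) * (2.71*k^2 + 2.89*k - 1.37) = -2.168*k^3 + 1.4549*k^2 + 5.1131*k - 1.9043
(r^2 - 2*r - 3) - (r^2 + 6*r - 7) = 4 - 8*r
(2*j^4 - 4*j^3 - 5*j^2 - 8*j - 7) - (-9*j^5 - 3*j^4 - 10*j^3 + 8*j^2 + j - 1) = 9*j^5 + 5*j^4 + 6*j^3 - 13*j^2 - 9*j - 6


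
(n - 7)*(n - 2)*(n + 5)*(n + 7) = n^4 + 3*n^3 - 59*n^2 - 147*n + 490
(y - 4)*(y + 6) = y^2 + 2*y - 24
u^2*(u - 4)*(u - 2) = u^4 - 6*u^3 + 8*u^2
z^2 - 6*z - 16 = (z - 8)*(z + 2)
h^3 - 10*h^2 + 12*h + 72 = (h - 6)^2*(h + 2)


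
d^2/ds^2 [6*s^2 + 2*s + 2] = 12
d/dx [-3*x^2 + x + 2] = 1 - 6*x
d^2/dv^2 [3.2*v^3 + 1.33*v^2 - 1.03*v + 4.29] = 19.2*v + 2.66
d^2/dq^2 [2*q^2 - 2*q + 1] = 4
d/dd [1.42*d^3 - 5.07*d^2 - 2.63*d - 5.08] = 4.26*d^2 - 10.14*d - 2.63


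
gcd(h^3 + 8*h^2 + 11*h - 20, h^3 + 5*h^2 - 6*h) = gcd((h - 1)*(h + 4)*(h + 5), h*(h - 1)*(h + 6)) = h - 1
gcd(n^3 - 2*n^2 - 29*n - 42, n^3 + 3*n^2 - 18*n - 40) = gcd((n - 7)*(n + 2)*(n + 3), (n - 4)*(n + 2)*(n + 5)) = n + 2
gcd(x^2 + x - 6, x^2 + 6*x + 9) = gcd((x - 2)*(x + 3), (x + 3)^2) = x + 3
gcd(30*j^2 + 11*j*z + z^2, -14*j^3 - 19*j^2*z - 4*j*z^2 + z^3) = 1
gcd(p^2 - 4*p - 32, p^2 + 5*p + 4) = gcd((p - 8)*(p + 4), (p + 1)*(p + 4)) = p + 4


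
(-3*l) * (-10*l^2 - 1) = 30*l^3 + 3*l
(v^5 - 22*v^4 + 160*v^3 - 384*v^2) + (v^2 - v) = v^5 - 22*v^4 + 160*v^3 - 383*v^2 - v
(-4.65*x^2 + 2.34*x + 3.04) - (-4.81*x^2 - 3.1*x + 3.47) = 0.159999999999999*x^2 + 5.44*x - 0.43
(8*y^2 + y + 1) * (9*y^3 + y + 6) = 72*y^5 + 9*y^4 + 17*y^3 + 49*y^2 + 7*y + 6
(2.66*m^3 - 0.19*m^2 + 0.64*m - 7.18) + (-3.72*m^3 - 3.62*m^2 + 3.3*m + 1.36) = -1.06*m^3 - 3.81*m^2 + 3.94*m - 5.82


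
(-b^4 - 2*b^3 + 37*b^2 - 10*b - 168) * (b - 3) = -b^5 + b^4 + 43*b^3 - 121*b^2 - 138*b + 504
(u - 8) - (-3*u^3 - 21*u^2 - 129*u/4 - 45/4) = 3*u^3 + 21*u^2 + 133*u/4 + 13/4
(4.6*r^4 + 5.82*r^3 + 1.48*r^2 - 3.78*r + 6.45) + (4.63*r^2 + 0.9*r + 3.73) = 4.6*r^4 + 5.82*r^3 + 6.11*r^2 - 2.88*r + 10.18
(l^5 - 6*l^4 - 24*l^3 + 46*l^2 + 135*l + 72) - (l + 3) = l^5 - 6*l^4 - 24*l^3 + 46*l^2 + 134*l + 69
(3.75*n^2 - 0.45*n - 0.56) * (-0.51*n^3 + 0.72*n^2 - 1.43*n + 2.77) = -1.9125*n^5 + 2.9295*n^4 - 5.4009*n^3 + 10.6278*n^2 - 0.4457*n - 1.5512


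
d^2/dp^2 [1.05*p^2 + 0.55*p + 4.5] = 2.10000000000000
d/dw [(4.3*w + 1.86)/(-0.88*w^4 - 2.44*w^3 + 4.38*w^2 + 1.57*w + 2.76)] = (11.352*w^4 + 27.5312*w^3 - 5.2188*w^2 - 16.2936*w + 8.9478)/(0.7744*w^8 + 4.2944*w^7 - 1.7552*w^6 - 24.1376*w^5 + 6.6652*w^4 + 0.284400000000002*w^3 + 26.6425*w^2 + 8.6664*w + 7.6176)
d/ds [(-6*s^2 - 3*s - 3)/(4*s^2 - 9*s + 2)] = 33*(2*s^2 - 1)/(16*s^4 - 72*s^3 + 97*s^2 - 36*s + 4)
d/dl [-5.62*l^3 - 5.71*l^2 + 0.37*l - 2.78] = -16.86*l^2 - 11.42*l + 0.37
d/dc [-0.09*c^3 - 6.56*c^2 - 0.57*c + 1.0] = -0.27*c^2 - 13.12*c - 0.57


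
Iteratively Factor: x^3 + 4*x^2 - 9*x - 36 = (x - 3)*(x^2 + 7*x + 12) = (x - 3)*(x + 3)*(x + 4)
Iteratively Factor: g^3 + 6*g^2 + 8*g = (g + 4)*(g^2 + 2*g) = (g + 2)*(g + 4)*(g)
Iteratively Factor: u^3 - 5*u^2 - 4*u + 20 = (u + 2)*(u^2 - 7*u + 10) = (u - 5)*(u + 2)*(u - 2)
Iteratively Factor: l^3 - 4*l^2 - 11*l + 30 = (l - 5)*(l^2 + l - 6) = (l - 5)*(l - 2)*(l + 3)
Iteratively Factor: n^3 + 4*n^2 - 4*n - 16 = (n - 2)*(n^2 + 6*n + 8) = (n - 2)*(n + 4)*(n + 2)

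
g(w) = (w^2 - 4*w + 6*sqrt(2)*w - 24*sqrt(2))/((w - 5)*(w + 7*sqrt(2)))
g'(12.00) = -0.02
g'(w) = (2*w - 4 + 6*sqrt(2))/((w - 5)*(w + 7*sqrt(2))) - (w^2 - 4*w + 6*sqrt(2)*w - 24*sqrt(2))/((w - 5)*(w + 7*sqrt(2))^2) - (w^2 - 4*w + 6*sqrt(2)*w - 24*sqrt(2))/((w - 5)^2*(w + 7*sqrt(2))) = (-w^2 + sqrt(2)*w^2 - 22*sqrt(2)*w - 84 + 20*sqrt(2))/(w^4 - 10*w^3 + 14*sqrt(2)*w^3 - 140*sqrt(2)*w^2 + 123*w^2 - 980*w + 350*sqrt(2)*w + 2450)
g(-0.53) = 0.70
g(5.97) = 1.85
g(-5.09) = 0.64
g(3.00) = 0.45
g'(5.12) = -62.85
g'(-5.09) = 0.05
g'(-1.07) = -0.00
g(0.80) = 0.66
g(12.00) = 1.07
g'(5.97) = -0.96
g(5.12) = 8.45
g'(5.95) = -1.00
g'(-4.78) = 0.04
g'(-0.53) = -0.01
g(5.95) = 1.87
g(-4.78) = 0.65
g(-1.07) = 0.70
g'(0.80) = -0.04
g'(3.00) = -0.22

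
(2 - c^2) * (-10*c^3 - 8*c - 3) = 10*c^5 - 12*c^3 + 3*c^2 - 16*c - 6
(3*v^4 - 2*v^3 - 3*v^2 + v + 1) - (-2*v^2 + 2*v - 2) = 3*v^4 - 2*v^3 - v^2 - v + 3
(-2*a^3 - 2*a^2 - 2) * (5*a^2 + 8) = -10*a^5 - 10*a^4 - 16*a^3 - 26*a^2 - 16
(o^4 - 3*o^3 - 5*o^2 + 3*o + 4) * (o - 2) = o^5 - 5*o^4 + o^3 + 13*o^2 - 2*o - 8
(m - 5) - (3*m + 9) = -2*m - 14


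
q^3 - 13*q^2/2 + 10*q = q*(q - 4)*(q - 5/2)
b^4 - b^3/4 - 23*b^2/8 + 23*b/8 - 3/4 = (b - 1)*(b - 3/4)*(b - 1/2)*(b + 2)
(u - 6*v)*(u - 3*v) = u^2 - 9*u*v + 18*v^2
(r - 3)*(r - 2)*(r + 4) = r^3 - r^2 - 14*r + 24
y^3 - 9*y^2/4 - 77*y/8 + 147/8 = (y - 7/2)*(y - 7/4)*(y + 3)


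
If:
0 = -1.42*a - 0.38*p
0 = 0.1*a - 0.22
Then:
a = 2.20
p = -8.22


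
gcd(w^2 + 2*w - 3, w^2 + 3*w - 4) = w - 1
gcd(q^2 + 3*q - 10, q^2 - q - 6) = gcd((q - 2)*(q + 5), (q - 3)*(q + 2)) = 1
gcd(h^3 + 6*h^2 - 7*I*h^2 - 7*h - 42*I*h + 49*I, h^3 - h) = h - 1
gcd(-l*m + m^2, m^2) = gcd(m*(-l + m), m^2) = m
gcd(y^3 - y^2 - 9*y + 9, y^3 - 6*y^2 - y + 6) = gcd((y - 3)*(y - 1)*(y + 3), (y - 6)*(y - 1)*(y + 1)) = y - 1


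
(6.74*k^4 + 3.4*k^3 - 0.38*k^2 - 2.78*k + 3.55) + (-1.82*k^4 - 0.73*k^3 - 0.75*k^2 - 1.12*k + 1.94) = 4.92*k^4 + 2.67*k^3 - 1.13*k^2 - 3.9*k + 5.49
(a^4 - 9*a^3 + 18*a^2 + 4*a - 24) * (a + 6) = a^5 - 3*a^4 - 36*a^3 + 112*a^2 - 144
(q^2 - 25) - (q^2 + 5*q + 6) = -5*q - 31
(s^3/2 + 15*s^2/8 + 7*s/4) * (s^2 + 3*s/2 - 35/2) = s^5/2 + 21*s^4/8 - 67*s^3/16 - 483*s^2/16 - 245*s/8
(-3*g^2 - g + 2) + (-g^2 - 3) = -4*g^2 - g - 1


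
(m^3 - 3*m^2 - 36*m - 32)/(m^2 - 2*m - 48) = (m^2 + 5*m + 4)/(m + 6)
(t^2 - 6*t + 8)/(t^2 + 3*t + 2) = (t^2 - 6*t + 8)/(t^2 + 3*t + 2)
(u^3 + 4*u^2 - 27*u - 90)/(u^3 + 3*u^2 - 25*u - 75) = (u + 6)/(u + 5)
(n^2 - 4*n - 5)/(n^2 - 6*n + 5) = (n + 1)/(n - 1)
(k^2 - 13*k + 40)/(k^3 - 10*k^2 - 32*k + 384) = (k - 5)/(k^2 - 2*k - 48)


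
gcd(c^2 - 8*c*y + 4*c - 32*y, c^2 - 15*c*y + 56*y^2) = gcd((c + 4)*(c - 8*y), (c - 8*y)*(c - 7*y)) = -c + 8*y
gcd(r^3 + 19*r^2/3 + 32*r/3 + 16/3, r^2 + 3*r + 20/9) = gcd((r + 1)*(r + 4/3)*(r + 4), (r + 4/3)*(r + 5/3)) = r + 4/3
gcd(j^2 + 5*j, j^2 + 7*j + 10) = j + 5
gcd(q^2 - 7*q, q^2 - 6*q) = q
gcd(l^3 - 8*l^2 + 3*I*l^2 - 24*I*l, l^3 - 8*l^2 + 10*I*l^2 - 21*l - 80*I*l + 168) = l^2 + l*(-8 + 3*I) - 24*I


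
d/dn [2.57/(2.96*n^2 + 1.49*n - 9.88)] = (-15.2144*n - 3.8293)/(2.96*n^2 + 1.49*n - 9.88)^2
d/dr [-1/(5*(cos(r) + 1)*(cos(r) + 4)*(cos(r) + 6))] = (3*sin(r)^2 - 22*cos(r) - 37)*sin(r)/(5*(cos(r) + 1)^2*(cos(r) + 4)^2*(cos(r) + 6)^2)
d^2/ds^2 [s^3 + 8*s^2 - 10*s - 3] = 6*s + 16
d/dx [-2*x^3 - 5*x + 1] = -6*x^2 - 5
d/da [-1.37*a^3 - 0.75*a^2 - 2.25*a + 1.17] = -4.11*a^2 - 1.5*a - 2.25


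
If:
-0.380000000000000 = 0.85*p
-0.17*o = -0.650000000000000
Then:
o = 3.82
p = -0.45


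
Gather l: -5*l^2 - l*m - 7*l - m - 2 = -5*l^2 + l*(-m - 7) - m - 2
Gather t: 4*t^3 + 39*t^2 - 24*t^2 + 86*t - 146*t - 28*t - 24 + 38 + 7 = 4*t^3 + 15*t^2 - 88*t + 21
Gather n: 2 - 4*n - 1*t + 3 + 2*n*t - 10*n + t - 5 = n*(2*t - 14)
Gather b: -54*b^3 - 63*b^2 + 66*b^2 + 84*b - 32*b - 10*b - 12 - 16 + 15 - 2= -54*b^3 + 3*b^2 + 42*b - 15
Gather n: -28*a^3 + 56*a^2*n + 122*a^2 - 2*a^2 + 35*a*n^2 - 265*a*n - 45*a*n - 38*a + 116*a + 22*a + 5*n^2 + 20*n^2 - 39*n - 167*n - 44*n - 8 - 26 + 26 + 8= -28*a^3 + 120*a^2 + 100*a + n^2*(35*a + 25) + n*(56*a^2 - 310*a - 250)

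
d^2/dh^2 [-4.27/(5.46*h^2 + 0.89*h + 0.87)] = (254.591064*h^2 + 41.499276*h - 4.27*(10.92*h + 0.89)*(21.84*h + 1.78) + 40.566708)/(5.46*h^2 + 0.89*h + 0.87)^3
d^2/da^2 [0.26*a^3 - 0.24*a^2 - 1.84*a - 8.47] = 1.56*a - 0.48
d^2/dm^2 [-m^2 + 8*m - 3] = -2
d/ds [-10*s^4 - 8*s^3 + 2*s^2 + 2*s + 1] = -40*s^3 - 24*s^2 + 4*s + 2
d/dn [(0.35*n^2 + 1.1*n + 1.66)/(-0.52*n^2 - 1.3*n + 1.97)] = (0.117*n^2 + 3.1054*n + 4.325)/(0.2704*n^4 + 1.352*n^3 - 0.3588*n^2 - 5.122*n + 3.8809)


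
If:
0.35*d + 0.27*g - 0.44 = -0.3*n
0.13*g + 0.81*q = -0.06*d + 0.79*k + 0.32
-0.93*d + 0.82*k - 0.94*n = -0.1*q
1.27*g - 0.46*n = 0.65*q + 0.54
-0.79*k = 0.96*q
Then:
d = -8.64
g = 3.56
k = -0.26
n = 8.35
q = 0.21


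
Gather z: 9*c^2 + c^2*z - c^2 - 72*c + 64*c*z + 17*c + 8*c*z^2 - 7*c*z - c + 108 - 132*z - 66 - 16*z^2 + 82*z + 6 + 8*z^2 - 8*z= 8*c^2 - 56*c + z^2*(8*c - 8) + z*(c^2 + 57*c - 58) + 48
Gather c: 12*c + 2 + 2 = 12*c + 4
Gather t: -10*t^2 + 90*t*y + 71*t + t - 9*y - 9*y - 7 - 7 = -10*t^2 + t*(90*y + 72) - 18*y - 14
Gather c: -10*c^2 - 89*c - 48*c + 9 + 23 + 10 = -10*c^2 - 137*c + 42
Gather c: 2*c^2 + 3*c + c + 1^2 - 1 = 2*c^2 + 4*c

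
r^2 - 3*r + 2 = (r - 2)*(r - 1)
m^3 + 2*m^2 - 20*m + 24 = (m - 2)^2*(m + 6)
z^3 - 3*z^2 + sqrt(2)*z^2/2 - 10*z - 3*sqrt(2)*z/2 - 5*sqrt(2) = (z - 5)*(z + 2)*(z + sqrt(2)/2)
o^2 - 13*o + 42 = (o - 7)*(o - 6)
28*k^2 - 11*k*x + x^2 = (-7*k + x)*(-4*k + x)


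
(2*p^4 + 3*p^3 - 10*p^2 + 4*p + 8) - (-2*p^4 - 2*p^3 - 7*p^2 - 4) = 4*p^4 + 5*p^3 - 3*p^2 + 4*p + 12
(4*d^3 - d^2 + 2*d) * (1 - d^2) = -4*d^5 + d^4 + 2*d^3 - d^2 + 2*d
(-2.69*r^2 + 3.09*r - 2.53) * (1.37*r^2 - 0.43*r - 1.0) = -3.6853*r^4 + 5.39*r^3 - 2.1048*r^2 - 2.0021*r + 2.53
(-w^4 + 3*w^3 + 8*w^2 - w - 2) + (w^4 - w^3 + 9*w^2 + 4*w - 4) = 2*w^3 + 17*w^2 + 3*w - 6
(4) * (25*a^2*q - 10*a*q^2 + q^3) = 100*a^2*q - 40*a*q^2 + 4*q^3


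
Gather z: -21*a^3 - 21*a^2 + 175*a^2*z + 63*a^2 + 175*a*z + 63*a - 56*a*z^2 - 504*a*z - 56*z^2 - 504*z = -21*a^3 + 42*a^2 + 63*a + z^2*(-56*a - 56) + z*(175*a^2 - 329*a - 504)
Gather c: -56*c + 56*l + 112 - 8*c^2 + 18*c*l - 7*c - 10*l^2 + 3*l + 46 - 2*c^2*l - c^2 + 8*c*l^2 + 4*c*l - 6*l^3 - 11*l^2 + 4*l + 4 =c^2*(-2*l - 9) + c*(8*l^2 + 22*l - 63) - 6*l^3 - 21*l^2 + 63*l + 162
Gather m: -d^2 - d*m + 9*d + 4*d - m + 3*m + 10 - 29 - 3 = -d^2 + 13*d + m*(2 - d) - 22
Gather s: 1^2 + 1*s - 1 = s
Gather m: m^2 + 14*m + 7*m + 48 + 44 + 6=m^2 + 21*m + 98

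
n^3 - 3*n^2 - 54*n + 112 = (n - 8)*(n - 2)*(n + 7)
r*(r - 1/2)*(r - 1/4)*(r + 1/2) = r^4 - r^3/4 - r^2/4 + r/16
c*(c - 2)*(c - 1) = c^3 - 3*c^2 + 2*c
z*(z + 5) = z^2 + 5*z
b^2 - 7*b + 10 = (b - 5)*(b - 2)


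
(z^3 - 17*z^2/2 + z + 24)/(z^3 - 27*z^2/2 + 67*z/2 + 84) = (z - 2)/(z - 7)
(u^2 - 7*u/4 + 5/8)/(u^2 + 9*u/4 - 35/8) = (2*u - 1)/(2*u + 7)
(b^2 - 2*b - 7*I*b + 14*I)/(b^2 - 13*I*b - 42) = (b - 2)/(b - 6*I)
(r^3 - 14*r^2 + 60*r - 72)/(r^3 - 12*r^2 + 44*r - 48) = (r - 6)/(r - 4)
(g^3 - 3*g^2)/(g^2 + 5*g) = g*(g - 3)/(g + 5)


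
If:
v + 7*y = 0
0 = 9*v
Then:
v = 0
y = 0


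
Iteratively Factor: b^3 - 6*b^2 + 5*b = (b - 1)*(b^2 - 5*b) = b*(b - 1)*(b - 5)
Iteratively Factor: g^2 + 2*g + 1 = (g + 1)*(g + 1)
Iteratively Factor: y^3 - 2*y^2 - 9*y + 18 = (y + 3)*(y^2 - 5*y + 6) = (y - 3)*(y + 3)*(y - 2)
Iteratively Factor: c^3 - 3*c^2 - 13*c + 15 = (c - 1)*(c^2 - 2*c - 15) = (c - 5)*(c - 1)*(c + 3)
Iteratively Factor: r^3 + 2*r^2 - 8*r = (r + 4)*(r^2 - 2*r) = (r - 2)*(r + 4)*(r)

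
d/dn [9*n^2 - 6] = 18*n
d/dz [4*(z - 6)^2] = 8*z - 48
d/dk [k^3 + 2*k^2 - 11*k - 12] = 3*k^2 + 4*k - 11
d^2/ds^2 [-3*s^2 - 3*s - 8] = -6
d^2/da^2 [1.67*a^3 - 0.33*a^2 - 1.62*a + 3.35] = 10.02*a - 0.66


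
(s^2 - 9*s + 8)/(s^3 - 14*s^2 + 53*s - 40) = 1/(s - 5)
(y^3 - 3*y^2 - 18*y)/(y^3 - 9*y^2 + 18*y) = (y + 3)/(y - 3)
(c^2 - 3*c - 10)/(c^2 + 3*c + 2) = (c - 5)/(c + 1)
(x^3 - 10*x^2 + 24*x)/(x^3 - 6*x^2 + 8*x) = (x - 6)/(x - 2)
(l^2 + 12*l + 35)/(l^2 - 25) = (l + 7)/(l - 5)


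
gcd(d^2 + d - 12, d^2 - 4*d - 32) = d + 4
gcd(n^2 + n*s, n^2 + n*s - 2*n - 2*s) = n + s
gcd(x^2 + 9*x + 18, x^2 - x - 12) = x + 3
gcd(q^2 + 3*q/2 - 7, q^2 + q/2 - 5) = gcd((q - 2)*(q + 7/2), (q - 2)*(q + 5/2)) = q - 2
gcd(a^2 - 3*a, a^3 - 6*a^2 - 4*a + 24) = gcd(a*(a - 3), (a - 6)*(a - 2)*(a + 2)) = 1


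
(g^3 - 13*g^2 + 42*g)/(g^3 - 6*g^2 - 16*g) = (-g^2 + 13*g - 42)/(-g^2 + 6*g + 16)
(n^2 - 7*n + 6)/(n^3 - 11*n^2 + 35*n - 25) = (n - 6)/(n^2 - 10*n + 25)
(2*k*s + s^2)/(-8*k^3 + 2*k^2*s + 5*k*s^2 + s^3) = s/(-4*k^2 + 3*k*s + s^2)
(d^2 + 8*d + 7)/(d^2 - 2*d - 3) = (d + 7)/(d - 3)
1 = 1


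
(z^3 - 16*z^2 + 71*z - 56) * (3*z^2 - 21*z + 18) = 3*z^5 - 69*z^4 + 567*z^3 - 1947*z^2 + 2454*z - 1008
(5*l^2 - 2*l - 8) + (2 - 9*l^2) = -4*l^2 - 2*l - 6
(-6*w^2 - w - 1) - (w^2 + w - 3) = -7*w^2 - 2*w + 2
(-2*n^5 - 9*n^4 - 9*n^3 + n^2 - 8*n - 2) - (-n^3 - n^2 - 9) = -2*n^5 - 9*n^4 - 8*n^3 + 2*n^2 - 8*n + 7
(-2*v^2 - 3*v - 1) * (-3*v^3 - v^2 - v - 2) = 6*v^5 + 11*v^4 + 8*v^3 + 8*v^2 + 7*v + 2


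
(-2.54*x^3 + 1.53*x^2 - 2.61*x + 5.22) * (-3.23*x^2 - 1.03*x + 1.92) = 8.2042*x^5 - 2.3257*x^4 + 1.9776*x^3 - 11.2347*x^2 - 10.3878*x + 10.0224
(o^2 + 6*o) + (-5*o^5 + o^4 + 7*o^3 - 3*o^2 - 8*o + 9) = -5*o^5 + o^4 + 7*o^3 - 2*o^2 - 2*o + 9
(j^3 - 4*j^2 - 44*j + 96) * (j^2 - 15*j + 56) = j^5 - 19*j^4 + 72*j^3 + 532*j^2 - 3904*j + 5376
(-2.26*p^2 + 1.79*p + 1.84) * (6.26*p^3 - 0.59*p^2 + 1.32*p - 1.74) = -14.1476*p^5 + 12.5388*p^4 + 7.4791*p^3 + 5.2096*p^2 - 0.6858*p - 3.2016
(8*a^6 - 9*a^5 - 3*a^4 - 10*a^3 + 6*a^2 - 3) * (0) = 0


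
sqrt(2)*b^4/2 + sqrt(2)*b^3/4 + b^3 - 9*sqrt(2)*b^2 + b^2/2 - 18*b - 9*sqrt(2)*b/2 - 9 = (b + 1/2)*(b - 3*sqrt(2))*(b + 3*sqrt(2))*(sqrt(2)*b/2 + 1)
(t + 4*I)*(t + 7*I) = t^2 + 11*I*t - 28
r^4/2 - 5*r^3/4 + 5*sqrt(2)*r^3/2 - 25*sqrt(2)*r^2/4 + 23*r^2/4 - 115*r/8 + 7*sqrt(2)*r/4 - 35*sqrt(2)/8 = (r/2 + sqrt(2)/2)*(r - 5/2)*(r + sqrt(2)/2)*(r + 7*sqrt(2)/2)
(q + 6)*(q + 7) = q^2 + 13*q + 42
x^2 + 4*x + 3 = (x + 1)*(x + 3)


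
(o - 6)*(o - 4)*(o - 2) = o^3 - 12*o^2 + 44*o - 48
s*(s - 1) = s^2 - s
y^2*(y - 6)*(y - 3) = y^4 - 9*y^3 + 18*y^2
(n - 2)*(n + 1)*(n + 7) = n^3 + 6*n^2 - 9*n - 14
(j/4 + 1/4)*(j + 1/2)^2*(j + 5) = j^4/4 + 7*j^3/4 + 45*j^2/16 + 13*j/8 + 5/16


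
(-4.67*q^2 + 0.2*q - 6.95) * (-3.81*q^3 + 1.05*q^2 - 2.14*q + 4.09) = 17.7927*q^5 - 5.6655*q^4 + 36.6833*q^3 - 26.8258*q^2 + 15.691*q - 28.4255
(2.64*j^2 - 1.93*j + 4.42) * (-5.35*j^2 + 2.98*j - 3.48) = -14.124*j^4 + 18.1927*j^3 - 38.5856*j^2 + 19.888*j - 15.3816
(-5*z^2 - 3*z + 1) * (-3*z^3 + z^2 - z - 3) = 15*z^5 + 4*z^4 - z^3 + 19*z^2 + 8*z - 3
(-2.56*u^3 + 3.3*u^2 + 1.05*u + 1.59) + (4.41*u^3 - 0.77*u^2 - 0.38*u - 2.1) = 1.85*u^3 + 2.53*u^2 + 0.67*u - 0.51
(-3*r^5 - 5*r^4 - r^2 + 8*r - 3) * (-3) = 9*r^5 + 15*r^4 + 3*r^2 - 24*r + 9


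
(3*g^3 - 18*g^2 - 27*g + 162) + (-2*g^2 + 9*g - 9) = 3*g^3 - 20*g^2 - 18*g + 153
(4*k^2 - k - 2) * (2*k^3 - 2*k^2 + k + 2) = 8*k^5 - 10*k^4 + 2*k^3 + 11*k^2 - 4*k - 4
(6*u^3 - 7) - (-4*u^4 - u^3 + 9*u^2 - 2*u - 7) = 4*u^4 + 7*u^3 - 9*u^2 + 2*u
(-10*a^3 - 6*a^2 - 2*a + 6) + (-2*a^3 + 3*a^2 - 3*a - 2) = -12*a^3 - 3*a^2 - 5*a + 4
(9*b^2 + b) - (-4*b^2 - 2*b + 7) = 13*b^2 + 3*b - 7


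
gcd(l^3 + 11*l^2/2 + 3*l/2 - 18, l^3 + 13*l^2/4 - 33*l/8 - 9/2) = l^2 + 5*l/2 - 6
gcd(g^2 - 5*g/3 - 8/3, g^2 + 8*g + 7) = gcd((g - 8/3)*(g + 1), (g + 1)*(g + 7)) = g + 1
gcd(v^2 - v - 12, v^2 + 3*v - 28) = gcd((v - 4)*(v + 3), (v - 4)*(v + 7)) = v - 4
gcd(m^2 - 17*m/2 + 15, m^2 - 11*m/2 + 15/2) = m - 5/2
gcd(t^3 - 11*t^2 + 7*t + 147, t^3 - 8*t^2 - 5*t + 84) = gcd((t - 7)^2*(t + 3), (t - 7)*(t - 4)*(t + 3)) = t^2 - 4*t - 21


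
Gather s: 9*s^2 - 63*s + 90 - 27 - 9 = 9*s^2 - 63*s + 54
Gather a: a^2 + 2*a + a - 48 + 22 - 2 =a^2 + 3*a - 28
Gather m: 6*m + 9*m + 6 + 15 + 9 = 15*m + 30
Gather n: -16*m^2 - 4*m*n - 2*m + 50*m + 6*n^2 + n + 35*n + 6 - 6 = -16*m^2 + 48*m + 6*n^2 + n*(36 - 4*m)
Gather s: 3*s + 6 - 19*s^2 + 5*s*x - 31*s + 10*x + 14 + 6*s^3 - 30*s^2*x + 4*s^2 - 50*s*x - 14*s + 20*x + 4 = 6*s^3 + s^2*(-30*x - 15) + s*(-45*x - 42) + 30*x + 24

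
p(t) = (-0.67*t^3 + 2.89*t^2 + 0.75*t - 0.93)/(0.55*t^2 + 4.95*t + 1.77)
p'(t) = (-1.1*t - 4.95)*(-0.67*t^3 + 2.89*t^2 + 0.75*t - 0.93)/(0.55*t^2 + 4.95*t + 1.77)^2 + (-2.01*t^2 + 5.78*t + 0.75)/(0.55*t^2 + 4.95*t + 1.77)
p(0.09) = -0.38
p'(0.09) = 1.42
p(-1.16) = -0.97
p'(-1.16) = 1.58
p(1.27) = 0.37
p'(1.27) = 0.28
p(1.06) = 0.30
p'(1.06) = 0.36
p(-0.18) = -1.08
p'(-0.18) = 5.32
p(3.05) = 0.42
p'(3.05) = -0.17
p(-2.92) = -4.78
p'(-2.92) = 3.12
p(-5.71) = -24.96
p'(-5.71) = 15.30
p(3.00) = 0.43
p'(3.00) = -0.16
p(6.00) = -0.72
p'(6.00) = -0.56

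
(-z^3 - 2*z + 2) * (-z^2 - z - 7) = z^5 + z^4 + 9*z^3 + 12*z - 14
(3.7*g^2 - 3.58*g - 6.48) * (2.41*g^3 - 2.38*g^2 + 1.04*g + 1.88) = 8.917*g^5 - 17.4338*g^4 - 3.2484*g^3 + 18.6552*g^2 - 13.4696*g - 12.1824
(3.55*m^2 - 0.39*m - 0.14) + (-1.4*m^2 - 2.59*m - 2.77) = 2.15*m^2 - 2.98*m - 2.91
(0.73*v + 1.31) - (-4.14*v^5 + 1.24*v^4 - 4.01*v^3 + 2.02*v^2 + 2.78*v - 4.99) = 4.14*v^5 - 1.24*v^4 + 4.01*v^3 - 2.02*v^2 - 2.05*v + 6.3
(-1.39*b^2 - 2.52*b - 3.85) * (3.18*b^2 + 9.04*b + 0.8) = -4.4202*b^4 - 20.5792*b^3 - 36.1358*b^2 - 36.82*b - 3.08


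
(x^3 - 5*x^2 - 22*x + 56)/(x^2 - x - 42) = (x^2 + 2*x - 8)/(x + 6)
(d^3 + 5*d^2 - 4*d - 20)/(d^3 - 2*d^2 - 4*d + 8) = (d + 5)/(d - 2)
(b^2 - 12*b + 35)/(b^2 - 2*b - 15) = (b - 7)/(b + 3)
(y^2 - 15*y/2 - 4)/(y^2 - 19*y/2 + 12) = (2*y + 1)/(2*y - 3)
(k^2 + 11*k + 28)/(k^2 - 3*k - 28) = (k + 7)/(k - 7)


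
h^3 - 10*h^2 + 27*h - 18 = (h - 6)*(h - 3)*(h - 1)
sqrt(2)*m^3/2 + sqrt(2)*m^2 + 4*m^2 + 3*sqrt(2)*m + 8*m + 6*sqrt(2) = (m + 2)*(m + 3*sqrt(2))*(sqrt(2)*m/2 + 1)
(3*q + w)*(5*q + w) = 15*q^2 + 8*q*w + w^2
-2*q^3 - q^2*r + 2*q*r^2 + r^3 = (-q + r)*(q + r)*(2*q + r)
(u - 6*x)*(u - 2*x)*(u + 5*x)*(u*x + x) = u^4*x - 3*u^3*x^2 + u^3*x - 28*u^2*x^3 - 3*u^2*x^2 + 60*u*x^4 - 28*u*x^3 + 60*x^4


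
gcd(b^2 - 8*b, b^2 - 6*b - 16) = b - 8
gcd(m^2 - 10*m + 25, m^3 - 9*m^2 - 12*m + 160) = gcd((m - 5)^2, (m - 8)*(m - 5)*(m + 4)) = m - 5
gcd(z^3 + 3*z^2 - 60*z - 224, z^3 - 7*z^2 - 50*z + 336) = z^2 - z - 56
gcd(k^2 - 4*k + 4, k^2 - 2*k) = k - 2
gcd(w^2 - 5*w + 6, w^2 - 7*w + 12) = w - 3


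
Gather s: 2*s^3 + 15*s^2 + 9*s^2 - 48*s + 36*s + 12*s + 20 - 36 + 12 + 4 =2*s^3 + 24*s^2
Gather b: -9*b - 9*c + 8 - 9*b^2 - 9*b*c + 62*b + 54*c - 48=-9*b^2 + b*(53 - 9*c) + 45*c - 40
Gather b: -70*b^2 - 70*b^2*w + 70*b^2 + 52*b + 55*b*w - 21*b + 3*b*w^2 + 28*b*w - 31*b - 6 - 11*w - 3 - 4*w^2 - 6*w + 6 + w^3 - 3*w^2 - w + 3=-70*b^2*w + b*(3*w^2 + 83*w) + w^3 - 7*w^2 - 18*w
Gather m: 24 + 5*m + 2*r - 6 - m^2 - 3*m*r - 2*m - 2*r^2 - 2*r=-m^2 + m*(3 - 3*r) - 2*r^2 + 18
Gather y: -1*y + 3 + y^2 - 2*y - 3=y^2 - 3*y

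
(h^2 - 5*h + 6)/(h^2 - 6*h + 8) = (h - 3)/(h - 4)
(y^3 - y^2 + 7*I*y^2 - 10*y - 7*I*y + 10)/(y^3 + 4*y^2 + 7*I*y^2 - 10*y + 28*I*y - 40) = (y - 1)/(y + 4)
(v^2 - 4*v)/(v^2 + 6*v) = (v - 4)/(v + 6)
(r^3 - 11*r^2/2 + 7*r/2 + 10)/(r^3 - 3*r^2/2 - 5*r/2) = (r - 4)/r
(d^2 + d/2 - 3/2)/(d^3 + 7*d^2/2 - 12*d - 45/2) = (d - 1)/(d^2 + 2*d - 15)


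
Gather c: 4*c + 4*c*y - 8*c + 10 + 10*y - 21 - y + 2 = c*(4*y - 4) + 9*y - 9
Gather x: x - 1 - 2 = x - 3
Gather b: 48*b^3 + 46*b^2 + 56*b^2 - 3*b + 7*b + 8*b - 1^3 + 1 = 48*b^3 + 102*b^2 + 12*b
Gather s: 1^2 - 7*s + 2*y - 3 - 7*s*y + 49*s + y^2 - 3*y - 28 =s*(42 - 7*y) + y^2 - y - 30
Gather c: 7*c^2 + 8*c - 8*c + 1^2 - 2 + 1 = 7*c^2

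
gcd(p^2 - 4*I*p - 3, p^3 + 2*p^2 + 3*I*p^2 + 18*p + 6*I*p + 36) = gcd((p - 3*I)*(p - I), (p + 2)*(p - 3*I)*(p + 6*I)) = p - 3*I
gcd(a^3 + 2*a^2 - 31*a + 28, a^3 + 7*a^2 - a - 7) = a^2 + 6*a - 7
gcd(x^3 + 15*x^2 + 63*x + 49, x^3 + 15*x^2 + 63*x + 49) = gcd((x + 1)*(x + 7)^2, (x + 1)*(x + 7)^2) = x^3 + 15*x^2 + 63*x + 49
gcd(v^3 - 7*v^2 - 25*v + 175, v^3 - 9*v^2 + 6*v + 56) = v - 7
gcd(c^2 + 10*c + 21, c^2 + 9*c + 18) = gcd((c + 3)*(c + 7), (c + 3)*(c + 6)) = c + 3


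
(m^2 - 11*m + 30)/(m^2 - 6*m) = (m - 5)/m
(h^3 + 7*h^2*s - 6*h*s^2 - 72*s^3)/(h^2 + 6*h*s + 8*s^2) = (h^2 + 3*h*s - 18*s^2)/(h + 2*s)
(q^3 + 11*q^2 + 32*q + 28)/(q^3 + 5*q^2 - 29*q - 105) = (q^2 + 4*q + 4)/(q^2 - 2*q - 15)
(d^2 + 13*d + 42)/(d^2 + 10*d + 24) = (d + 7)/(d + 4)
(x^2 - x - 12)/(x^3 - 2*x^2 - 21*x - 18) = (x - 4)/(x^2 - 5*x - 6)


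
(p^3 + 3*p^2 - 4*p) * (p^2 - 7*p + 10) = p^5 - 4*p^4 - 15*p^3 + 58*p^2 - 40*p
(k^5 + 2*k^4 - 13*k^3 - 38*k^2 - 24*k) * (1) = k^5 + 2*k^4 - 13*k^3 - 38*k^2 - 24*k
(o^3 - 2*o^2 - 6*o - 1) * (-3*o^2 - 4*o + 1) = -3*o^5 + 2*o^4 + 27*o^3 + 25*o^2 - 2*o - 1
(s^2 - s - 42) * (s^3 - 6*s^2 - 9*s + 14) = s^5 - 7*s^4 - 45*s^3 + 275*s^2 + 364*s - 588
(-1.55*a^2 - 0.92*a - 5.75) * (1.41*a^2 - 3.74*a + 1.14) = -2.1855*a^4 + 4.4998*a^3 - 6.4337*a^2 + 20.4562*a - 6.555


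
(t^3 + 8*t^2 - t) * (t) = t^4 + 8*t^3 - t^2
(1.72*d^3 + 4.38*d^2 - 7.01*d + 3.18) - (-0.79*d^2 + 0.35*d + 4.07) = 1.72*d^3 + 5.17*d^2 - 7.36*d - 0.89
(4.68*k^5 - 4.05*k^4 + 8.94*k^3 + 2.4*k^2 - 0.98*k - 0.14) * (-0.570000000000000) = -2.6676*k^5 + 2.3085*k^4 - 5.0958*k^3 - 1.368*k^2 + 0.5586*k + 0.0798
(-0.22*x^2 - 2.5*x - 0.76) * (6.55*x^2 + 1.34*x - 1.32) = -1.441*x^4 - 16.6698*x^3 - 8.0376*x^2 + 2.2816*x + 1.0032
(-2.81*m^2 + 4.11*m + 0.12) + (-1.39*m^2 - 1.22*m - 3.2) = -4.2*m^2 + 2.89*m - 3.08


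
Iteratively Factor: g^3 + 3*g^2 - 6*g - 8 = (g - 2)*(g^2 + 5*g + 4) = (g - 2)*(g + 1)*(g + 4)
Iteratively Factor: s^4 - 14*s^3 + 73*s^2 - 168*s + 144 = (s - 3)*(s^3 - 11*s^2 + 40*s - 48) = (s - 4)*(s - 3)*(s^2 - 7*s + 12) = (s - 4)^2*(s - 3)*(s - 3)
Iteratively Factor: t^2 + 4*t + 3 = (t + 3)*(t + 1)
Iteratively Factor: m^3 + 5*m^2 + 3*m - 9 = (m - 1)*(m^2 + 6*m + 9) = (m - 1)*(m + 3)*(m + 3)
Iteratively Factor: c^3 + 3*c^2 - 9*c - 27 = (c + 3)*(c^2 - 9) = (c + 3)^2*(c - 3)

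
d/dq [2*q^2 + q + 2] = 4*q + 1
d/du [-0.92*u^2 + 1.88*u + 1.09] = 1.88 - 1.84*u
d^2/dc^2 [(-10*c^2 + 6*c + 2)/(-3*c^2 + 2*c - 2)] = 4*(3*c^3 - 117*c^2 + 72*c + 10)/(27*c^6 - 54*c^5 + 90*c^4 - 80*c^3 + 60*c^2 - 24*c + 8)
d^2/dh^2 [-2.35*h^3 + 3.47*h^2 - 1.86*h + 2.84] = 6.94 - 14.1*h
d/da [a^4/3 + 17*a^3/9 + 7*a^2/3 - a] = 4*a^3/3 + 17*a^2/3 + 14*a/3 - 1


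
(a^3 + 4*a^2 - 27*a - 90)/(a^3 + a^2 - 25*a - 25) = (a^2 + 9*a + 18)/(a^2 + 6*a + 5)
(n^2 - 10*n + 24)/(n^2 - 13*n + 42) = (n - 4)/(n - 7)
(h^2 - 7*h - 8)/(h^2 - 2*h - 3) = (h - 8)/(h - 3)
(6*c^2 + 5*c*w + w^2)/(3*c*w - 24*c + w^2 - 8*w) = (2*c + w)/(w - 8)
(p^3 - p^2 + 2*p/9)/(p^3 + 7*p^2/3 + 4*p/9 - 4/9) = p*(3*p - 2)/(3*p^2 + 8*p + 4)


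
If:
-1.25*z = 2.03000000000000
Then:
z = -1.62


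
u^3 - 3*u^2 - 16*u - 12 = (u - 6)*(u + 1)*(u + 2)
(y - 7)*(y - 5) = y^2 - 12*y + 35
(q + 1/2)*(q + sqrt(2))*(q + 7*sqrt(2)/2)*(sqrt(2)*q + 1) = sqrt(2)*q^4 + sqrt(2)*q^3/2 + 10*q^3 + 5*q^2 + 23*sqrt(2)*q^2/2 + 7*q + 23*sqrt(2)*q/4 + 7/2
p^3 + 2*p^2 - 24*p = p*(p - 4)*(p + 6)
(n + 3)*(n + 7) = n^2 + 10*n + 21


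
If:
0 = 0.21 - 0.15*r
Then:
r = 1.40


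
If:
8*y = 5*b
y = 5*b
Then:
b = 0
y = 0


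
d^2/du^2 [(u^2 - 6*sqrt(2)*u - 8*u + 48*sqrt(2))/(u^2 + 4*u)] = 12*(-2*u^3 - sqrt(2)*u^3 + 24*sqrt(2)*u^2 + 96*sqrt(2)*u + 128*sqrt(2))/(u^3*(u^3 + 12*u^2 + 48*u + 64))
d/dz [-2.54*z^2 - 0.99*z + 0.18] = -5.08*z - 0.99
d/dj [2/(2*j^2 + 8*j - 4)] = 2*(-j - 2)/(j^2 + 4*j - 2)^2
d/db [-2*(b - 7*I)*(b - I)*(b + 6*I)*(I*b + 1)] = -8*I*b^3 - 18*b^2 - 156*I*b - 166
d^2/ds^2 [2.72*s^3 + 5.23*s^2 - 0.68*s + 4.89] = 16.32*s + 10.46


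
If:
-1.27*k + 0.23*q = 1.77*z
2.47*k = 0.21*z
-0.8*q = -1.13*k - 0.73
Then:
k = 0.01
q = 0.93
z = 0.11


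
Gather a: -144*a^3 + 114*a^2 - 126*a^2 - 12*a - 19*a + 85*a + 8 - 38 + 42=-144*a^3 - 12*a^2 + 54*a + 12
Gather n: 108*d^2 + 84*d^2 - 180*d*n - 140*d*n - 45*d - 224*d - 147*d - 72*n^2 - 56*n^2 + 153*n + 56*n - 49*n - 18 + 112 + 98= 192*d^2 - 416*d - 128*n^2 + n*(160 - 320*d) + 192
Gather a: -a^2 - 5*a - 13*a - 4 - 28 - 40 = -a^2 - 18*a - 72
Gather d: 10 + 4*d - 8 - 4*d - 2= 0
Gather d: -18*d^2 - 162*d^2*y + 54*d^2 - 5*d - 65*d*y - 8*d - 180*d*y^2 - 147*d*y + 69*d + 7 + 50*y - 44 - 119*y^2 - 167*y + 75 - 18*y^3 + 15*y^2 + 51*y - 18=d^2*(36 - 162*y) + d*(-180*y^2 - 212*y + 56) - 18*y^3 - 104*y^2 - 66*y + 20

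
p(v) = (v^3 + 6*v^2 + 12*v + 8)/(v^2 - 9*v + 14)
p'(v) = (9 - 2*v)*(v^3 + 6*v^2 + 12*v + 8)/(v^2 - 9*v + 14)^2 + (3*v^2 + 12*v + 12)/(v^2 - 9*v + 14) = (v^4 - 18*v^3 - 24*v^2 + 152*v + 240)/(v^4 - 18*v^3 + 109*v^2 - 252*v + 196)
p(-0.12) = 0.44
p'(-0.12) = 0.97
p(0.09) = 0.69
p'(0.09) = 1.46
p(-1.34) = 0.01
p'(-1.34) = 0.05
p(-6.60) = -0.83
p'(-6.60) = 0.38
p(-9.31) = -2.12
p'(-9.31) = 0.55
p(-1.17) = 0.02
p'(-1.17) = 0.09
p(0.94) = 3.96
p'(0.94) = 8.42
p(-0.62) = 0.13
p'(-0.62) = 0.35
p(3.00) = -31.25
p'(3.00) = 4.69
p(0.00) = 0.57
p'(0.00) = 1.22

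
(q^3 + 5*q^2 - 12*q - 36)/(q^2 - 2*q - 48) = (q^2 - q - 6)/(q - 8)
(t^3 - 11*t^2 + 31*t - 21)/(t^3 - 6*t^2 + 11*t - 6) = (t - 7)/(t - 2)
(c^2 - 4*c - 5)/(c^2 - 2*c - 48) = (-c^2 + 4*c + 5)/(-c^2 + 2*c + 48)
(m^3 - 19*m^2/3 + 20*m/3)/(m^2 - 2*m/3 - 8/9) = 3*m*(m - 5)/(3*m + 2)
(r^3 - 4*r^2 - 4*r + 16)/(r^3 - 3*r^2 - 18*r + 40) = (r^2 - 2*r - 8)/(r^2 - r - 20)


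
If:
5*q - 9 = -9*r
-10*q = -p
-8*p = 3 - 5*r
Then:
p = 36/149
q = 18/745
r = 147/149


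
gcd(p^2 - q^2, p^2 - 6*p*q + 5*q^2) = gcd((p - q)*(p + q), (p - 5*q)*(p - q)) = p - q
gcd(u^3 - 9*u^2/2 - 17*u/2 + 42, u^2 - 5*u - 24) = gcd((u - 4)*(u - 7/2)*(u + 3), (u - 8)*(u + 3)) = u + 3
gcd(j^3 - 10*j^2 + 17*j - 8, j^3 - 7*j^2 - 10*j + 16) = j^2 - 9*j + 8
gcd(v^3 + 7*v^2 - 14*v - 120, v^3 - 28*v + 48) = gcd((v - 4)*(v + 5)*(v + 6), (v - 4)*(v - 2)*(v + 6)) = v^2 + 2*v - 24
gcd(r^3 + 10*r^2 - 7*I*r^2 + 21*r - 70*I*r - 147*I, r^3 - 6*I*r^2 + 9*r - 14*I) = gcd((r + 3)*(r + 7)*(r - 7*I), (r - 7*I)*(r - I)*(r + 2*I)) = r - 7*I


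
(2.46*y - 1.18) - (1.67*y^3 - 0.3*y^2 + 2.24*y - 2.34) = -1.67*y^3 + 0.3*y^2 + 0.22*y + 1.16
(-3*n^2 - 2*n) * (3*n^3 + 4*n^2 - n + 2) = -9*n^5 - 18*n^4 - 5*n^3 - 4*n^2 - 4*n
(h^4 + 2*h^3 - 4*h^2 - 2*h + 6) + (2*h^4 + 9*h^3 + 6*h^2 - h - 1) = 3*h^4 + 11*h^3 + 2*h^2 - 3*h + 5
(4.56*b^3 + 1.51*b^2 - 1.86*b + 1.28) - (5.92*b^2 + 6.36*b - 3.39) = 4.56*b^3 - 4.41*b^2 - 8.22*b + 4.67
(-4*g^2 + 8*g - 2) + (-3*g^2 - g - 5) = -7*g^2 + 7*g - 7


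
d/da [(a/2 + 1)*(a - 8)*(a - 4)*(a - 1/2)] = 2*a^3 - 63*a^2/4 + 13*a + 30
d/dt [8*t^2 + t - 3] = 16*t + 1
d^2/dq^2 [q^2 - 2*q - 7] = 2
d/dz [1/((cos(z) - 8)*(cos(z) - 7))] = (2*cos(z) - 15)*sin(z)/((cos(z) - 8)^2*(cos(z) - 7)^2)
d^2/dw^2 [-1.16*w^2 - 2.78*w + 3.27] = -2.32000000000000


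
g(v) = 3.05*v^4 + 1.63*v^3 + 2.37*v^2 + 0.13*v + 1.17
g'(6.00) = 2839.81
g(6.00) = 4392.15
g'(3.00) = 387.76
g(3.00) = 313.95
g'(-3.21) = -368.23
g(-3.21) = 295.09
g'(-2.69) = -214.71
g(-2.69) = 145.94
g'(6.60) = 3751.87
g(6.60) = 6361.18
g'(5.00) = 1671.08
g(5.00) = 2171.07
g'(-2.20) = -116.54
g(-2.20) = 66.45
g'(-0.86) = -8.09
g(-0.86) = 3.44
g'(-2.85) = -256.08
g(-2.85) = 183.54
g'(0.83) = 14.41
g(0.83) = 5.29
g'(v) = 12.2*v^3 + 4.89*v^2 + 4.74*v + 0.13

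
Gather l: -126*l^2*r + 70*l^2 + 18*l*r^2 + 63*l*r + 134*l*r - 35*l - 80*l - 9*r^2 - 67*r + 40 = l^2*(70 - 126*r) + l*(18*r^2 + 197*r - 115) - 9*r^2 - 67*r + 40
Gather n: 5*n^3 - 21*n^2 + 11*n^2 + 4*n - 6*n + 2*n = 5*n^3 - 10*n^2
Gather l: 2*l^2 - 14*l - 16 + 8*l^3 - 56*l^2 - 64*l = 8*l^3 - 54*l^2 - 78*l - 16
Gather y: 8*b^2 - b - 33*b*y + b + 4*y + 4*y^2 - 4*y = 8*b^2 - 33*b*y + 4*y^2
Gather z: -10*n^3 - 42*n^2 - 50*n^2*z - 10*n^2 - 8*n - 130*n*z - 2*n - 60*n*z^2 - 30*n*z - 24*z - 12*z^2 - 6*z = -10*n^3 - 52*n^2 - 10*n + z^2*(-60*n - 12) + z*(-50*n^2 - 160*n - 30)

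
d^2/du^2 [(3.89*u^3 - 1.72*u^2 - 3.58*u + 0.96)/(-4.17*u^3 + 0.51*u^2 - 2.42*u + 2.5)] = (43.27209*u^6 + 609.046848*u^5 - 836.783892*u^4 + 181.91036*u^3 + 516.28236*u^2 - 226.201008*u + 56.021712)/(72.511713*u^9 - 26.605017*u^8 + 129.497265*u^7 - 161.429085*u^6 + 107.05239*u^5 - 162.282042*u^4 + 110.872988*u^3 - 53.4855*u^2 + 45.375*u - 15.625)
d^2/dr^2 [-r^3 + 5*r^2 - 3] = 10 - 6*r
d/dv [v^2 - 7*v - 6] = 2*v - 7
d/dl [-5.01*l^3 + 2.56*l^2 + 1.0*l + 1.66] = -15.03*l^2 + 5.12*l + 1.0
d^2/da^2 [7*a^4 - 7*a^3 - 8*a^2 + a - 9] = 84*a^2 - 42*a - 16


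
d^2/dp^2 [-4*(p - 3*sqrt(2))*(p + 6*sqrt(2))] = -8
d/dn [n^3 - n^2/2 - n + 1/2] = 3*n^2 - n - 1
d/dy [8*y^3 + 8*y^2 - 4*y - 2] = 24*y^2 + 16*y - 4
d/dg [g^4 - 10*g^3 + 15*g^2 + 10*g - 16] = 4*g^3 - 30*g^2 + 30*g + 10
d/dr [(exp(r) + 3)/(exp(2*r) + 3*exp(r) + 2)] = (-(exp(r) + 3)*(2*exp(r) + 3) + exp(2*r) + 3*exp(r) + 2)*exp(r)/(exp(2*r) + 3*exp(r) + 2)^2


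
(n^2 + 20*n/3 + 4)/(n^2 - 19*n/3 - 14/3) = (n + 6)/(n - 7)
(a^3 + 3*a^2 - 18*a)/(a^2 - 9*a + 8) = a*(a^2 + 3*a - 18)/(a^2 - 9*a + 8)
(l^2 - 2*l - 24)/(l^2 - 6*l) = (l + 4)/l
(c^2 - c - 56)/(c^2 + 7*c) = (c - 8)/c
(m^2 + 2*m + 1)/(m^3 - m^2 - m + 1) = (m + 1)/(m^2 - 2*m + 1)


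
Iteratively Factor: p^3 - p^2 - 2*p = (p - 2)*(p^2 + p) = p*(p - 2)*(p + 1)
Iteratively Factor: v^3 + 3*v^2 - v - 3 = (v + 1)*(v^2 + 2*v - 3) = (v - 1)*(v + 1)*(v + 3)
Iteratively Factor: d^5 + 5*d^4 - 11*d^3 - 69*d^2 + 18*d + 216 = (d + 3)*(d^4 + 2*d^3 - 17*d^2 - 18*d + 72) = (d + 3)^2*(d^3 - d^2 - 14*d + 24) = (d + 3)^2*(d + 4)*(d^2 - 5*d + 6) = (d - 3)*(d + 3)^2*(d + 4)*(d - 2)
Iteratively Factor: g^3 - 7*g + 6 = (g - 1)*(g^2 + g - 6) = (g - 2)*(g - 1)*(g + 3)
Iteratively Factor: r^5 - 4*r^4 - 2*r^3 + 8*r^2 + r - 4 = (r - 4)*(r^4 - 2*r^2 + 1) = (r - 4)*(r + 1)*(r^3 - r^2 - r + 1) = (r - 4)*(r - 1)*(r + 1)*(r^2 - 1) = (r - 4)*(r - 1)*(r + 1)^2*(r - 1)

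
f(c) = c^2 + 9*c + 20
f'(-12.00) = -15.00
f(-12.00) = 56.00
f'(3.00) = 15.00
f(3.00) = 56.00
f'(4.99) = 18.98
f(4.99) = 89.81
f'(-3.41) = 2.18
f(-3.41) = 0.94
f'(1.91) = 12.82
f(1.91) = 40.84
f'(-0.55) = 7.90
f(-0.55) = 15.35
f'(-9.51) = -10.02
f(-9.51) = 24.85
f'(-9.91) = -10.82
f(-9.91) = 29.02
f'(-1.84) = 5.32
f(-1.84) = 6.83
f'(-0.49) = 8.02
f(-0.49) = 15.83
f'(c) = 2*c + 9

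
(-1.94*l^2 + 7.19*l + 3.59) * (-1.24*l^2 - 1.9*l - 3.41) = 2.4056*l^4 - 5.2296*l^3 - 11.4972*l^2 - 31.3389*l - 12.2419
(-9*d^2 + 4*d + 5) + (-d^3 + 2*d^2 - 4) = -d^3 - 7*d^2 + 4*d + 1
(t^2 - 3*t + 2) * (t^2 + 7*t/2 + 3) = t^4 + t^3/2 - 11*t^2/2 - 2*t + 6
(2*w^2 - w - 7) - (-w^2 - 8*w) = 3*w^2 + 7*w - 7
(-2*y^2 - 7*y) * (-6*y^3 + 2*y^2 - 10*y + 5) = 12*y^5 + 38*y^4 + 6*y^3 + 60*y^2 - 35*y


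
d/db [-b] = -1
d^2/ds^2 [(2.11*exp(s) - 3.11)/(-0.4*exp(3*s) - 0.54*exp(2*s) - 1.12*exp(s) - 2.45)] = (-1.3504*exp(6*s) + 3.11112*exp(5*s) + 10.555204*exp(4*s) + 34.571592*exp(3*s) - 5.038236*exp(2*s) - 6.767096*exp(s) - 21.199115)*exp(s)/(0.064*exp(9*s) + 0.2592*exp(8*s) + 0.88752*exp(7*s) + 2.784984*exp(6*s) + 5.660256*exp(5*s) + 10.760988*exp(4*s) + 17.498488*exp(3*s) + 18.94389*exp(2*s) + 20.1684*exp(s) + 14.706125)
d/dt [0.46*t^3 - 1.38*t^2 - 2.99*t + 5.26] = 1.38*t^2 - 2.76*t - 2.99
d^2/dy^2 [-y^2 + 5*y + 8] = -2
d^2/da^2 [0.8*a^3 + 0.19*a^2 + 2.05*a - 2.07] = 4.8*a + 0.38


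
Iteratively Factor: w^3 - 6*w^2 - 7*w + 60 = (w - 5)*(w^2 - w - 12) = (w - 5)*(w + 3)*(w - 4)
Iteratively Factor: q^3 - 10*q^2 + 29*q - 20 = (q - 5)*(q^2 - 5*q + 4) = (q - 5)*(q - 1)*(q - 4)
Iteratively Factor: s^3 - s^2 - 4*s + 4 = (s + 2)*(s^2 - 3*s + 2) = (s - 2)*(s + 2)*(s - 1)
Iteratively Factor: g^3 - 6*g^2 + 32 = (g + 2)*(g^2 - 8*g + 16) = (g - 4)*(g + 2)*(g - 4)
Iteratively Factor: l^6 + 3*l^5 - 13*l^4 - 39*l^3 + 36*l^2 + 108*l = (l + 3)*(l^5 - 13*l^3 + 36*l) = l*(l + 3)*(l^4 - 13*l^2 + 36) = l*(l - 3)*(l + 3)*(l^3 + 3*l^2 - 4*l - 12) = l*(l - 3)*(l + 3)^2*(l^2 - 4) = l*(l - 3)*(l - 2)*(l + 3)^2*(l + 2)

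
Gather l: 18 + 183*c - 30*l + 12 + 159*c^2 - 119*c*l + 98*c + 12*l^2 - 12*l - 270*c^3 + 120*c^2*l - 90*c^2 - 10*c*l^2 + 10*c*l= -270*c^3 + 69*c^2 + 281*c + l^2*(12 - 10*c) + l*(120*c^2 - 109*c - 42) + 30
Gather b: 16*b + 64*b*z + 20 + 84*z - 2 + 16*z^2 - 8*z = b*(64*z + 16) + 16*z^2 + 76*z + 18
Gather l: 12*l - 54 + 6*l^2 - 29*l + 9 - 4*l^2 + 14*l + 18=2*l^2 - 3*l - 27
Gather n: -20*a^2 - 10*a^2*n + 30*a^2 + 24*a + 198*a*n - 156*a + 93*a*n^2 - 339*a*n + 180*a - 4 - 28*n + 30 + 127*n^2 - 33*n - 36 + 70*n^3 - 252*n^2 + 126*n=10*a^2 + 48*a + 70*n^3 + n^2*(93*a - 125) + n*(-10*a^2 - 141*a + 65) - 10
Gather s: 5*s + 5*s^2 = 5*s^2 + 5*s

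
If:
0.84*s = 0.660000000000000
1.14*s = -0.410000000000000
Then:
No Solution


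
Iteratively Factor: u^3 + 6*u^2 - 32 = (u - 2)*(u^2 + 8*u + 16) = (u - 2)*(u + 4)*(u + 4)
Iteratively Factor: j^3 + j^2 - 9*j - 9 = (j - 3)*(j^2 + 4*j + 3) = (j - 3)*(j + 3)*(j + 1)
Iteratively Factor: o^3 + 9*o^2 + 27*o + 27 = (o + 3)*(o^2 + 6*o + 9) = (o + 3)^2*(o + 3)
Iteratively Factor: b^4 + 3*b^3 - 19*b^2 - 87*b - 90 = (b + 2)*(b^3 + b^2 - 21*b - 45) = (b - 5)*(b + 2)*(b^2 + 6*b + 9) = (b - 5)*(b + 2)*(b + 3)*(b + 3)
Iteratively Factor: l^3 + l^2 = (l + 1)*(l^2) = l*(l + 1)*(l)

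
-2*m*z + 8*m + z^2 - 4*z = (-2*m + z)*(z - 4)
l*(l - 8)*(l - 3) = l^3 - 11*l^2 + 24*l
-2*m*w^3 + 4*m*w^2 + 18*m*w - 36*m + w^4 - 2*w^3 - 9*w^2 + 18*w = (-2*m + w)*(w - 3)*(w - 2)*(w + 3)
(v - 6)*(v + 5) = v^2 - v - 30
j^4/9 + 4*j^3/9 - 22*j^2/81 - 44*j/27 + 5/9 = (j/3 + 1)^2*(j - 5/3)*(j - 1/3)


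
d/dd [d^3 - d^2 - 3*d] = 3*d^2 - 2*d - 3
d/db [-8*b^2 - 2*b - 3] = -16*b - 2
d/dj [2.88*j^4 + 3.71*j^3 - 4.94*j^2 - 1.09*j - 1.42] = 11.52*j^3 + 11.13*j^2 - 9.88*j - 1.09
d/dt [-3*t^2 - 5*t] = -6*t - 5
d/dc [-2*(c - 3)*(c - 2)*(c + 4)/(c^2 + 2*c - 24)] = 2*(-c^4 - 4*c^3 + 60*c^2 - 288)/(c^4 + 4*c^3 - 44*c^2 - 96*c + 576)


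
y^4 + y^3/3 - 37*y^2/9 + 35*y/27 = y*(y - 5/3)*(y - 1/3)*(y + 7/3)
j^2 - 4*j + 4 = (j - 2)^2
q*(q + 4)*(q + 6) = q^3 + 10*q^2 + 24*q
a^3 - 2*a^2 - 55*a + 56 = (a - 8)*(a - 1)*(a + 7)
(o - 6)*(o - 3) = o^2 - 9*o + 18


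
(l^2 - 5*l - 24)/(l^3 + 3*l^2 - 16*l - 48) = (l - 8)/(l^2 - 16)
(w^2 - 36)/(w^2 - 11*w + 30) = (w + 6)/(w - 5)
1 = 1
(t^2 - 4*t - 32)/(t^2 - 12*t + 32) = (t + 4)/(t - 4)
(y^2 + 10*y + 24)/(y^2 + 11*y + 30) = (y + 4)/(y + 5)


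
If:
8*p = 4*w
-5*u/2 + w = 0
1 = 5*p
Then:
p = 1/5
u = 4/25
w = 2/5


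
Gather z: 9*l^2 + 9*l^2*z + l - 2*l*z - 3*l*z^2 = 9*l^2 - 3*l*z^2 + l + z*(9*l^2 - 2*l)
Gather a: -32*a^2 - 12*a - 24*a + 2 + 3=-32*a^2 - 36*a + 5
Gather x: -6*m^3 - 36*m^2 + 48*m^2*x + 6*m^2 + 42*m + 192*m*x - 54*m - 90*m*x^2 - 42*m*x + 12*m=-6*m^3 - 30*m^2 - 90*m*x^2 + x*(48*m^2 + 150*m)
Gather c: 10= 10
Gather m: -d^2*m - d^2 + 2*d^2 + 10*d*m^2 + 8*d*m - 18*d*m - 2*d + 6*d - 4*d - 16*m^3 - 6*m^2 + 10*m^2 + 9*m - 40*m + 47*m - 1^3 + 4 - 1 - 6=d^2 - 16*m^3 + m^2*(10*d + 4) + m*(-d^2 - 10*d + 16) - 4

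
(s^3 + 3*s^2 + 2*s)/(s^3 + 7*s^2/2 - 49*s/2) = 2*(s^2 + 3*s + 2)/(2*s^2 + 7*s - 49)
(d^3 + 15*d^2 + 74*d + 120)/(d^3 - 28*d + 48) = (d^2 + 9*d + 20)/(d^2 - 6*d + 8)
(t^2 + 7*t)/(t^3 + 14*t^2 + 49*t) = 1/(t + 7)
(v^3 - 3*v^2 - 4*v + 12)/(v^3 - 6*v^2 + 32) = (v^2 - 5*v + 6)/(v^2 - 8*v + 16)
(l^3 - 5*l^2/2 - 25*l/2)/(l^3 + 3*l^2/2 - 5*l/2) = (l - 5)/(l - 1)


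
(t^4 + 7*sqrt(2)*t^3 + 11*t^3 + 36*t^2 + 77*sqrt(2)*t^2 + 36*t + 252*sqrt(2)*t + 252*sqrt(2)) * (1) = t^4 + 7*sqrt(2)*t^3 + 11*t^3 + 36*t^2 + 77*sqrt(2)*t^2 + 36*t + 252*sqrt(2)*t + 252*sqrt(2)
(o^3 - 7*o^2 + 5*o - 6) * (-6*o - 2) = -6*o^4 + 40*o^3 - 16*o^2 + 26*o + 12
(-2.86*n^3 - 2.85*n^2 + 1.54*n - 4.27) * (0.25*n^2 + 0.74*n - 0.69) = -0.715*n^5 - 2.8289*n^4 + 0.2494*n^3 + 2.0386*n^2 - 4.2224*n + 2.9463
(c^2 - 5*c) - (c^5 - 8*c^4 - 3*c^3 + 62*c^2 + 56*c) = -c^5 + 8*c^4 + 3*c^3 - 61*c^2 - 61*c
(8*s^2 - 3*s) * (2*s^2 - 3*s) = 16*s^4 - 30*s^3 + 9*s^2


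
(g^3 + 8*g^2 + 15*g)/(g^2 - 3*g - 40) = g*(g + 3)/(g - 8)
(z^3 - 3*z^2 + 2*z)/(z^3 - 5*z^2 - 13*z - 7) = z*(-z^2 + 3*z - 2)/(-z^3 + 5*z^2 + 13*z + 7)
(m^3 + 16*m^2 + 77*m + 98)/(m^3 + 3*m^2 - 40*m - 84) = (m + 7)/(m - 6)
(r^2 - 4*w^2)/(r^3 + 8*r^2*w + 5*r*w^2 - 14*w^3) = (r - 2*w)/(r^2 + 6*r*w - 7*w^2)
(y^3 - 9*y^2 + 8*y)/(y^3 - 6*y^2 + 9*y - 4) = y*(y - 8)/(y^2 - 5*y + 4)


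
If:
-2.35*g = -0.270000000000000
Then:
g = 0.11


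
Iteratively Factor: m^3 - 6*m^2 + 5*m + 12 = (m - 3)*(m^2 - 3*m - 4) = (m - 3)*(m + 1)*(m - 4)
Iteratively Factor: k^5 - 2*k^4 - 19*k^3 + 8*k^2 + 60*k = (k - 2)*(k^4 - 19*k^2 - 30*k) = k*(k - 2)*(k^3 - 19*k - 30) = k*(k - 5)*(k - 2)*(k^2 + 5*k + 6) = k*(k - 5)*(k - 2)*(k + 3)*(k + 2)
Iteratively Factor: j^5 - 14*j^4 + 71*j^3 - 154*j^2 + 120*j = (j - 2)*(j^4 - 12*j^3 + 47*j^2 - 60*j) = (j - 3)*(j - 2)*(j^3 - 9*j^2 + 20*j) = j*(j - 3)*(j - 2)*(j^2 - 9*j + 20) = j*(j - 5)*(j - 3)*(j - 2)*(j - 4)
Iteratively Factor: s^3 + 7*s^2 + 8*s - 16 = (s + 4)*(s^2 + 3*s - 4) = (s + 4)^2*(s - 1)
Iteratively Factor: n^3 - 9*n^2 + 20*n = (n)*(n^2 - 9*n + 20) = n*(n - 4)*(n - 5)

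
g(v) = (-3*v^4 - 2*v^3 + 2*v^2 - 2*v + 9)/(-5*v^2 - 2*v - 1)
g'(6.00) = 7.36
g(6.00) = 22.03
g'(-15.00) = -17.84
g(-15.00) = 131.97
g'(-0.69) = -12.01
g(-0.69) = -5.65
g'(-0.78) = -9.70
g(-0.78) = -4.68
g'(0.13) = 17.20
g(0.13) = -6.52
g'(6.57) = 8.04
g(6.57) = 26.42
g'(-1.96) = -2.96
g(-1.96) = 0.53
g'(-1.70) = -3.03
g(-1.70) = -0.24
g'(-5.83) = -6.87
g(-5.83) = 18.71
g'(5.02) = 6.19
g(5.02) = 15.39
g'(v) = (10*v + 2)*(-3*v^4 - 2*v^3 + 2*v^2 - 2*v + 9)/(-5*v^2 - 2*v - 1)^2 + (-12*v^3 - 6*v^2 + 4*v - 2)/(-5*v^2 - 2*v - 1)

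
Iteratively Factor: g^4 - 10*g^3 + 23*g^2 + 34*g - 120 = (g - 3)*(g^3 - 7*g^2 + 2*g + 40) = (g - 4)*(g - 3)*(g^2 - 3*g - 10) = (g - 5)*(g - 4)*(g - 3)*(g + 2)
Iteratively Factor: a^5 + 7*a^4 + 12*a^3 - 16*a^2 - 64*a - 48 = (a + 2)*(a^4 + 5*a^3 + 2*a^2 - 20*a - 24) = (a - 2)*(a + 2)*(a^3 + 7*a^2 + 16*a + 12) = (a - 2)*(a + 2)^2*(a^2 + 5*a + 6) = (a - 2)*(a + 2)^3*(a + 3)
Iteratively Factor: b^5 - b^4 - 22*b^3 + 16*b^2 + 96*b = (b - 3)*(b^4 + 2*b^3 - 16*b^2 - 32*b) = (b - 3)*(b + 4)*(b^3 - 2*b^2 - 8*b) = (b - 3)*(b + 2)*(b + 4)*(b^2 - 4*b) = (b - 4)*(b - 3)*(b + 2)*(b + 4)*(b)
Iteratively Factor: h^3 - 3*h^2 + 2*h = (h - 1)*(h^2 - 2*h) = h*(h - 1)*(h - 2)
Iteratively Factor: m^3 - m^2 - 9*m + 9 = (m - 1)*(m^2 - 9) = (m - 3)*(m - 1)*(m + 3)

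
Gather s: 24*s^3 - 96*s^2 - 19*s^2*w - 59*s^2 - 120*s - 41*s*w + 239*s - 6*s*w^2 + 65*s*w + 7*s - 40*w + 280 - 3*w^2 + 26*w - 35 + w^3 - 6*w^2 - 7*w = 24*s^3 + s^2*(-19*w - 155) + s*(-6*w^2 + 24*w + 126) + w^3 - 9*w^2 - 21*w + 245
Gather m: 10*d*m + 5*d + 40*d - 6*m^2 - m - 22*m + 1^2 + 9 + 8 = 45*d - 6*m^2 + m*(10*d - 23) + 18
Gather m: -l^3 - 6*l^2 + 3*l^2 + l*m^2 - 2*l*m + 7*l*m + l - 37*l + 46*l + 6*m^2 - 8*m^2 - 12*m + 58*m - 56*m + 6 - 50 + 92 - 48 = -l^3 - 3*l^2 + 10*l + m^2*(l - 2) + m*(5*l - 10)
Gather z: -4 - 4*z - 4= -4*z - 8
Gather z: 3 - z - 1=2 - z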